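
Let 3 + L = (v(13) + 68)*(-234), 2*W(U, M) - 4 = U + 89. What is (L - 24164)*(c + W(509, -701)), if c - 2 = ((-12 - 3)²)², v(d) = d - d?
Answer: -2041143312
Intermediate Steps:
v(d) = 0
W(U, M) = 93/2 + U/2 (W(U, M) = 2 + (U + 89)/2 = 2 + (89 + U)/2 = 2 + (89/2 + U/2) = 93/2 + U/2)
L = -15915 (L = -3 + (0 + 68)*(-234) = -3 + 68*(-234) = -3 - 15912 = -15915)
c = 50627 (c = 2 + ((-12 - 3)²)² = 2 + ((-15)²)² = 2 + 225² = 2 + 50625 = 50627)
(L - 24164)*(c + W(509, -701)) = (-15915 - 24164)*(50627 + (93/2 + (½)*509)) = -40079*(50627 + (93/2 + 509/2)) = -40079*(50627 + 301) = -40079*50928 = -2041143312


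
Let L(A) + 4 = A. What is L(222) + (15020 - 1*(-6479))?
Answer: 21717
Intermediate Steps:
L(A) = -4 + A
L(222) + (15020 - 1*(-6479)) = (-4 + 222) + (15020 - 1*(-6479)) = 218 + (15020 + 6479) = 218 + 21499 = 21717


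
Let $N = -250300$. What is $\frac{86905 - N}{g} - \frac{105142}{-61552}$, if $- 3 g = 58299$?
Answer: $- \frac{9356208837}{598070008} \approx -15.644$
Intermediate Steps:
$g = -19433$ ($g = \left(- \frac{1}{3}\right) 58299 = -19433$)
$\frac{86905 - N}{g} - \frac{105142}{-61552} = \frac{86905 - -250300}{-19433} - \frac{105142}{-61552} = \left(86905 + 250300\right) \left(- \frac{1}{19433}\right) - - \frac{52571}{30776} = 337205 \left(- \frac{1}{19433}\right) + \frac{52571}{30776} = - \frac{337205}{19433} + \frac{52571}{30776} = - \frac{9356208837}{598070008}$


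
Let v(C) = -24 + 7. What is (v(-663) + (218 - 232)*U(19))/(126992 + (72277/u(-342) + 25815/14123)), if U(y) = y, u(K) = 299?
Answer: -1195045891/537287383540 ≈ -0.0022242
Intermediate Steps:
v(C) = -17
(v(-663) + (218 - 232)*U(19))/(126992 + (72277/u(-342) + 25815/14123)) = (-17 + (218 - 232)*19)/(126992 + (72277/299 + 25815/14123)) = (-17 - 14*19)/(126992 + (72277*(1/299) + 25815*(1/14123))) = (-17 - 266)/(126992 + (72277/299 + 25815/14123)) = -283/(126992 + 1028486756/4222777) = -283/537287383540/4222777 = -283*4222777/537287383540 = -1195045891/537287383540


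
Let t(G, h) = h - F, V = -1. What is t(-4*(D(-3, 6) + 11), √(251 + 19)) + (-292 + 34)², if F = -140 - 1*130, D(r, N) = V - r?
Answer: 66834 + 3*√30 ≈ 66850.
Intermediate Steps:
D(r, N) = -1 - r
F = -270 (F = -140 - 130 = -270)
t(G, h) = 270 + h (t(G, h) = h - 1*(-270) = h + 270 = 270 + h)
t(-4*(D(-3, 6) + 11), √(251 + 19)) + (-292 + 34)² = (270 + √(251 + 19)) + (-292 + 34)² = (270 + √270) + (-258)² = (270 + 3*√30) + 66564 = 66834 + 3*√30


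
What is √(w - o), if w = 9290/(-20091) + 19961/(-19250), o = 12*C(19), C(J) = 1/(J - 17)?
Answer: I*√44869073133531570/77350350 ≈ 2.7385*I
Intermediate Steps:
C(J) = 1/(-17 + J)
o = 6 (o = 12/(-17 + 19) = 12/2 = 12*(½) = 6)
w = -579868951/386751750 (w = 9290*(-1/20091) + 19961*(-1/19250) = -9290/20091 - 19961/19250 = -579868951/386751750 ≈ -1.4993)
√(w - o) = √(-579868951/386751750 - 1*6) = √(-579868951/386751750 - 6) = √(-2900379451/386751750) = I*√44869073133531570/77350350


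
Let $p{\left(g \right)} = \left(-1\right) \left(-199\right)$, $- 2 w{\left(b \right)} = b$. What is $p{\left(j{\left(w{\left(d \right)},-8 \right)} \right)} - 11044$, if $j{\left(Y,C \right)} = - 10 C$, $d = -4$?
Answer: $-10845$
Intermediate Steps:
$w{\left(b \right)} = - \frac{b}{2}$
$p{\left(g \right)} = 199$
$p{\left(j{\left(w{\left(d \right)},-8 \right)} \right)} - 11044 = 199 - 11044 = -10845$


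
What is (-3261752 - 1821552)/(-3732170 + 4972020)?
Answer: -2541652/619925 ≈ -4.0999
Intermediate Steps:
(-3261752 - 1821552)/(-3732170 + 4972020) = -5083304/1239850 = -5083304*1/1239850 = -2541652/619925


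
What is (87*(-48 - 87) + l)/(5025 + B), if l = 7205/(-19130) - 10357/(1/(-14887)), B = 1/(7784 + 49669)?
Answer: 1093211175835449/35631331396 ≈ 30681.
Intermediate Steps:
B = 1/57453 ≈ 1.7406e-5
l = 589910503893/3826 (l = 7205*(-1/19130) - 10357/(-1/14887) = -1441/3826 - 10357*(-14887) = -1441/3826 + 154184659 = 589910503893/3826 ≈ 1.5418e+8)
(87*(-48 - 87) + l)/(5025 + B) = (87*(-48 - 87) + 589910503893/3826)/(5025 + 1/57453) = (87*(-135) + 589910503893/3826)/(288701326/57453) = (-11745 + 589910503893/3826)*(57453/288701326) = (589865567523/3826)*(57453/288701326) = 1093211175835449/35631331396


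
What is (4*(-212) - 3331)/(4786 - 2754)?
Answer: -4179/2032 ≈ -2.0566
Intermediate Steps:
(4*(-212) - 3331)/(4786 - 2754) = (-848 - 3331)/2032 = -4179*1/2032 = -4179/2032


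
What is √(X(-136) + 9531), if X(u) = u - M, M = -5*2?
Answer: 3*√1045 ≈ 96.979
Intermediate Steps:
M = -10
X(u) = 10 + u (X(u) = u - 1*(-10) = u + 10 = 10 + u)
√(X(-136) + 9531) = √((10 - 136) + 9531) = √(-126 + 9531) = √9405 = 3*√1045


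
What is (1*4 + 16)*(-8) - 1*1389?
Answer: -1549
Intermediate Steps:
(1*4 + 16)*(-8) - 1*1389 = (4 + 16)*(-8) - 1389 = 20*(-8) - 1389 = -160 - 1389 = -1549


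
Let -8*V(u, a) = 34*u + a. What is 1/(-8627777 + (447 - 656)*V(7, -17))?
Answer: -8/68976027 ≈ -1.1598e-7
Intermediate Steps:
V(u, a) = -17*u/4 - a/8 (V(u, a) = -(34*u + a)/8 = -(a + 34*u)/8 = -17*u/4 - a/8)
1/(-8627777 + (447 - 656)*V(7, -17)) = 1/(-8627777 + (447 - 656)*(-17/4*7 - ⅛*(-17))) = 1/(-8627777 - 209*(-119/4 + 17/8)) = 1/(-8627777 - 209*(-221/8)) = 1/(-8627777 + 46189/8) = 1/(-68976027/8) = -8/68976027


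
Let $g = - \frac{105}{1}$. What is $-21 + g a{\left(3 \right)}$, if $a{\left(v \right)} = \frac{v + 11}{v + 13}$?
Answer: $- \frac{903}{8} \approx -112.88$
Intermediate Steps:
$g = -105$ ($g = \left(-105\right) 1 = -105$)
$a{\left(v \right)} = \frac{11 + v}{13 + v}$
$-21 + g a{\left(3 \right)} = -21 - 105 \frac{11 + 3}{13 + 3} = -21 - 105 \cdot \frac{1}{16} \cdot 14 = -21 - \frac{735}{8} = - \frac{903}{8}$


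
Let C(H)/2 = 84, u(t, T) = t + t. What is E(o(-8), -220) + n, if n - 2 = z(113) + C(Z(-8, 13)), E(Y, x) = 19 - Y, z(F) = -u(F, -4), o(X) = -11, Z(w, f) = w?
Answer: -26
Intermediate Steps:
u(t, T) = 2*t
C(H) = 168 (C(H) = 2*84 = 168)
z(F) = -2*F
n = -56 (n = 2 + (-2*113 + 168) = 2 + (-226 + 168) = 2 - 58 = -56)
E(o(-8), -220) + n = (19 - 1*(-11)) - 56 = (19 + 11) - 56 = 30 - 56 = -26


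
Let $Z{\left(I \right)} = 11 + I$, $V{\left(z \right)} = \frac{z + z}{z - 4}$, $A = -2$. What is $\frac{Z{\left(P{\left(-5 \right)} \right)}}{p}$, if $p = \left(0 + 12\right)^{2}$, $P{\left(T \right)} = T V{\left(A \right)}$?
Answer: $\frac{23}{432} \approx 0.053241$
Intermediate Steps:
$V{\left(z \right)} = \frac{2 z}{-4 + z}$
$P{\left(T \right)} = \frac{2 T}{3}$ ($P{\left(T \right)} = T 2 \left(-2\right) \frac{1}{-4 - 2} = T 2 \left(-2\right) \frac{1}{-6} = T 2 \left(-2\right) \left(- \frac{1}{6}\right) = T \frac{2}{3} = \frac{2 T}{3}$)
$p = 144$ ($p = 12^{2} = 144$)
$\frac{Z{\left(P{\left(-5 \right)} \right)}}{p} = \frac{11 + \frac{2}{3} \left(-5\right)}{144} = \left(11 - \frac{10}{3}\right) \frac{1}{144} = \frac{23}{3} \cdot \frac{1}{144} = \frac{23}{432}$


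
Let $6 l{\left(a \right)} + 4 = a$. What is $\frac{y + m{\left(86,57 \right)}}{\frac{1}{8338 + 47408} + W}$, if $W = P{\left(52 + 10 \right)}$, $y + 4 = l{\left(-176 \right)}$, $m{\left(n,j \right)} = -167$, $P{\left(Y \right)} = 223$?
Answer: $- \frac{11204946}{12431359} \approx -0.90135$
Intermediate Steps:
$l{\left(a \right)} = - \frac{2}{3} + \frac{a}{6}$
$y = -34$ ($y = -4 + \left(- \frac{2}{3} + \frac{1}{6} \left(-176\right)\right) = -4 - 30 = -34$)
$W = 223$
$\frac{y + m{\left(86,57 \right)}}{\frac{1}{8338 + 47408} + W} = \frac{-34 - 167}{\frac{1}{8338 + 47408} + 223} = - \frac{201}{\frac{1}{55746} + 223} = - \frac{201}{\frac{12431359}{55746}} = \left(-201\right) \frac{55746}{12431359} = - \frac{11204946}{12431359}$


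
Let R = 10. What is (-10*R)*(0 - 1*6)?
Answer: 600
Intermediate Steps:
(-10*R)*(0 - 1*6) = (-10*10)*(0 - 1*6) = -100*(0 - 6) = -100*(-6) = 600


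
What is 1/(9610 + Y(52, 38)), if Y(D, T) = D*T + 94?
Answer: 1/11680 ≈ 8.5616e-5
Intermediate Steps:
Y(D, T) = 94 + D*T
1/(9610 + Y(52, 38)) = 1/(9610 + (94 + 52*38)) = 1/(9610 + (94 + 1976)) = 1/(9610 + 2070) = 1/11680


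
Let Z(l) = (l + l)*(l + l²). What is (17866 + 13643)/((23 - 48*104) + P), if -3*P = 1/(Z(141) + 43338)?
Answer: -1382558706/218030855 ≈ -6.3411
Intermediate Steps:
Z(l) = 2*l*(l + l²) (Z(l) = (2*l)*(l + l²) = 2*l*(l + l²))
P = -1/17068626 (P = -1/(3*(2*141²*(1 + 141) + 43338)) = -1/(3*(2*19881*142 + 43338)) = -1/(3*(5646204 + 43338)) = -⅓/5689542 = -⅓*1/5689542 = -1/17068626 ≈ -5.8587e-8)
(17866 + 13643)/((23 - 48*104) + P) = (17866 + 13643)/((23 - 48*104) - 1/17068626) = 31509/((23 - 4992) - 1/17068626) = 31509/(-4969 - 1/17068626) = 31509/(-84814002595/17068626) = 31509*(-17068626/84814002595) = -1382558706/218030855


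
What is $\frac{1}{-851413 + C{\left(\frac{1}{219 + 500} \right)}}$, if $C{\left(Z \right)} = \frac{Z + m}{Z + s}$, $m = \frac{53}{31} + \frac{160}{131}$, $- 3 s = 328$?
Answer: $- \frac{957701569}{815399591653951} \approx -1.1745 \cdot 10^{-6}$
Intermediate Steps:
$s = - \frac{328}{3}$ ($s = \left(- \frac{1}{3}\right) 328 = - \frac{328}{3} \approx -109.33$)
$m = \frac{11903}{4061}$ ($m = 53 \cdot \frac{1}{31} + 160 \cdot \frac{1}{131} = \frac{53}{31} + \frac{160}{131} = \frac{11903}{4061} \approx 2.9311$)
$C{\left(Z \right)} = \frac{\frac{11903}{4061} + Z}{- \frac{328}{3} + Z}$ ($C{\left(Z \right)} = \frac{Z + \frac{11903}{4061}}{Z - \frac{328}{3}} = \frac{\frac{11903}{4061} + Z}{- \frac{328}{3} + Z}$)
$\frac{1}{-851413 + C{\left(\frac{1}{219 + 500} \right)}} = \frac{1}{-851413 + \frac{3 \left(11903 + \frac{4061}{219 + 500}\right)}{4061 \left(-328 + \frac{3}{219 + 500}\right)}} = \frac{1}{-851413 + \frac{3 \left(11903 + \frac{4061}{719}\right)}{4061 \left(-328 + \frac{3}{719}\right)}} = \frac{1}{-851413 + \frac{3}{4061} \frac{1}{- \frac{235829}{719}} \cdot \frac{8562318}{719}} = \frac{1}{-851413 + \frac{3}{4061} \left(- \frac{719}{235829}\right) \frac{8562318}{719}} = \frac{1}{-851413 - \frac{25686954}{957701569}} = \frac{1}{- \frac{815399591653951}{957701569}} = - \frac{957701569}{815399591653951}$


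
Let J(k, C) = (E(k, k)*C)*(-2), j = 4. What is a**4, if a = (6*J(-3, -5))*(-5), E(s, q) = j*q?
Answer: 167961600000000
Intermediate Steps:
E(s, q) = 4*q
J(k, C) = -8*C*k (J(k, C) = ((4*k)*C)*(-2) = (4*C*k)*(-2) = -8*C*k)
a = 3600 (a = (6*(-8*(-5)*(-3)))*(-5) = (6*(-120))*(-5) = -720*(-5) = 3600)
a**4 = 3600**4 = 167961600000000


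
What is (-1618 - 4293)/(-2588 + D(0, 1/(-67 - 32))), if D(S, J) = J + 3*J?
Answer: 585189/256216 ≈ 2.2840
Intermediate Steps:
D(S, J) = 4*J
(-1618 - 4293)/(-2588 + D(0, 1/(-67 - 32))) = (-1618 - 4293)/(-2588 + 4/(-67 - 32)) = -5911/(-2588 + 4/(-99)) = -5911/(-2588 + 4*(-1/99)) = -5911/(-2588 - 4/99) = -5911/(-256216/99) = -5911*(-99/256216) = 585189/256216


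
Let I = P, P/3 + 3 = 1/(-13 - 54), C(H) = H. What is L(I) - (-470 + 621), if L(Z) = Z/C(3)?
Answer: -10319/67 ≈ -154.01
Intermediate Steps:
P = -606/67 (P = -9 + 3/(-13 - 54) = -9 + 3/(-67) = -9 + 3*(-1/67) = -9 - 3/67 = -606/67 ≈ -9.0448)
I = -606/67 ≈ -9.0448
L(Z) = Z/3
L(I) - (-470 + 621) = (⅓)*(-606/67) - (-470 + 621) = -202/67 - 1*151 = -202/67 - 151 = -10319/67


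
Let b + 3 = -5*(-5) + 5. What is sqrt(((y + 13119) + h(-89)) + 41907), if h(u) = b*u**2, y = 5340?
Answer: sqrt(274233) ≈ 523.67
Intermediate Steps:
b = 27 (b = -3 + (-5*(-5) + 5) = -3 + (25 + 5) = -3 + 30 = 27)
h(u) = 27*u**2
sqrt(((y + 13119) + h(-89)) + 41907) = sqrt(((5340 + 13119) + 27*(-89)**2) + 41907) = sqrt((18459 + 27*7921) + 41907) = sqrt((18459 + 213867) + 41907) = sqrt(232326 + 41907) = sqrt(274233)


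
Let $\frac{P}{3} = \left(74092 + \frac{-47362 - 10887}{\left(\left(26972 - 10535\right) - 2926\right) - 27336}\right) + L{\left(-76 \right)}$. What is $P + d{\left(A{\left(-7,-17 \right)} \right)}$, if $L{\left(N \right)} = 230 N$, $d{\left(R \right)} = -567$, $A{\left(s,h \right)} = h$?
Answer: $\frac{2340318672}{13825} \approx 1.6928 \cdot 10^{5}$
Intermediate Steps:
$P = \frac{2348157447}{13825}$ ($P = 3 \left(\left(74092 + \frac{-47362 - 10887}{\left(\left(26972 - 10535\right) - 2926\right) - 27336}\right) + 230 \left(-76\right)\right) = 3 \left(\left(74092 - \frac{58249}{\left(16437 - 2926\right) - 27336}\right) - 17480\right) = 3 \left(\left(74092 - \frac{58249}{13511 - 27336}\right) - 17480\right) = 3 \left(\left(74092 - \frac{58249}{-13825}\right) - 17480\right) = 3 \left(\left(74092 - - \frac{58249}{13825}\right) - 17480\right) = 3 \left(\left(74092 + \frac{58249}{13825}\right) - 17480\right) = 3 \left(\frac{1024380149}{13825} - 17480\right) = 3 \cdot \frac{782719149}{13825} = \frac{2348157447}{13825} \approx 1.6985 \cdot 10^{5}$)
$P + d{\left(A{\left(-7,-17 \right)} \right)} = \frac{2348157447}{13825} - 567 = \frac{2340318672}{13825}$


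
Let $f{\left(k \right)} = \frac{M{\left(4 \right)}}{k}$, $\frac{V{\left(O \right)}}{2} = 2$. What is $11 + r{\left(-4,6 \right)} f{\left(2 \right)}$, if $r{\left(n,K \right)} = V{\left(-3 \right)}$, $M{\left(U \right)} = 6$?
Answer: $23$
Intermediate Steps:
$V{\left(O \right)} = 4$ ($V{\left(O \right)} = 2 \cdot 2 = 4$)
$r{\left(n,K \right)} = 4$
$f{\left(k \right)} = \frac{6}{k}$
$11 + r{\left(-4,6 \right)} f{\left(2 \right)} = 11 + 4 \cdot \frac{6}{2} = 11 + 4 \cdot 6 \cdot \frac{1}{2} = 11 + 4 \cdot 3 = 11 + 12 = 23$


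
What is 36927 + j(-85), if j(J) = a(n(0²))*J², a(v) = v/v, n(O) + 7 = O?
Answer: 44152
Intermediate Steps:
n(O) = -7 + O
a(v) = 1
j(J) = J² (j(J) = 1*J² = J²)
36927 + j(-85) = 36927 + (-85)² = 36927 + 7225 = 44152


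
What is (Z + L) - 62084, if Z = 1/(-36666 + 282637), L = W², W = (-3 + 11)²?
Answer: -14263366347/245971 ≈ -57988.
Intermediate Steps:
W = 64 (W = 8² = 64)
L = 4096 (L = 64² = 4096)
Z = 1/245971 ≈ 4.0655e-6
(Z + L) - 62084 = (1/245971 + 4096) - 62084 = 1007497217/245971 - 62084 = -14263366347/245971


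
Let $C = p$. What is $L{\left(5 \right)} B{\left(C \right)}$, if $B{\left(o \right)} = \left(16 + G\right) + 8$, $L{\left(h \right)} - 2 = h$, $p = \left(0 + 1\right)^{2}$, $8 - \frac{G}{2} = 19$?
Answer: $14$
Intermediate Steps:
$G = -22$ ($G = 16 - 38 = -22$)
$p = 1$ ($p = 1^{2} = 1$)
$L{\left(h \right)} = 2 + h$
$C = 1$
$B{\left(o \right)} = 2$ ($B{\left(o \right)} = \left(16 - 22\right) + 8 = -6 + 8 = 2$)
$L{\left(5 \right)} B{\left(C \right)} = \left(2 + 5\right) 2 = 7 \cdot 2 = 14$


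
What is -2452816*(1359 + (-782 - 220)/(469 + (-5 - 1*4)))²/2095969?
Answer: -59718135206888244/27719190025 ≈ -2.1544e+6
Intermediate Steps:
-2452816*(1359 + (-782 - 220)/(469 + (-5 - 1*4)))²/2095969 = -2452816*(1359 - 1002/(469 + (-5 - 4)))²/2095969 = -2452816*(1359 - 1002/(469 - 9))²/2095969 = -2452816*(1359 - 1002/460)²/2095969 = -2452816*(1359 - 1002*1/460)²/2095969 = -2452816*(1359 - 501/230)²/2095969 = -2452816/(2095969/((312069/230)²)) = -2452816/(2095969/(97387060761/52900)) = -2452816/(2095969*(52900/97387060761)) = -2452816/110876760100/97387060761 = -2452816*97387060761/110876760100 = -59718135206888244/27719190025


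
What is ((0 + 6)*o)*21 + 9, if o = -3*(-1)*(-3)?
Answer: -1125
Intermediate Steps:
o = -9 (o = 3*(-3) = -9)
((0 + 6)*o)*21 + 9 = ((0 + 6)*(-9))*21 + 9 = (6*(-9))*21 + 9 = -54*21 + 9 = -1134 + 9 = -1125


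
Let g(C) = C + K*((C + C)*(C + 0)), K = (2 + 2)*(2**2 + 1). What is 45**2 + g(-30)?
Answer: 37995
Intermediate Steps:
K = 20 (K = 4*(4 + 1) = 4*5 = 20)
g(C) = C + 40*C**2 (g(C) = C + 20*((C + C)*(C + 0)) = C + 20*((2*C)*C) = C + 20*(2*C**2) = C + 40*C**2)
45**2 + g(-30) = 45**2 - 30*(1 + 40*(-30)) = 2025 - 30*(1 - 1200) = 2025 - 30*(-1199) = 2025 + 35970 = 37995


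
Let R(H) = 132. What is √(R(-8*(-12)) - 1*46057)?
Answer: 5*I*√1837 ≈ 214.3*I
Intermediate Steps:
√(R(-8*(-12)) - 1*46057) = √(132 - 1*46057) = √(132 - 46057) = √(-45925) = 5*I*√1837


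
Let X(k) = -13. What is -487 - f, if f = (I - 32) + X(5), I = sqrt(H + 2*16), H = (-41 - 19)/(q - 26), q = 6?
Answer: -442 - sqrt(35) ≈ -447.92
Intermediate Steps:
H = 3 (H = (-41 - 19)/(6 - 26) = -60/(-20) = -60*(-1/20) = 3)
I = sqrt(35) (I = sqrt(3 + 2*16) = sqrt(3 + 32) = sqrt(35) ≈ 5.9161)
f = -45 + sqrt(35) (f = (sqrt(35) - 32) - 13 = (-32 + sqrt(35)) - 13 = -45 + sqrt(35) ≈ -39.084)
-487 - f = -487 - (-45 + sqrt(35)) = -487 + (45 - sqrt(35)) = -442 - sqrt(35)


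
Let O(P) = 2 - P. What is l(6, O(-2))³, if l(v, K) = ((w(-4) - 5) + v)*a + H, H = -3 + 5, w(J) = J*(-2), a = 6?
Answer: 175616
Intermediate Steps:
w(J) = -2*J
H = 2
l(v, K) = 20 + 6*v (l(v, K) = ((-2*(-4) - 5) + v)*6 + 2 = ((8 - 5) + v)*6 + 2 = (3 + v)*6 + 2 = (18 + 6*v) + 2 = 20 + 6*v)
l(6, O(-2))³ = (20 + 6*6)³ = (20 + 36)³ = 56³ = 175616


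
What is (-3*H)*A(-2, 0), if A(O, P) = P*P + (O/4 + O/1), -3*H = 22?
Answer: -55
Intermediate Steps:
H = -22/3 (H = -⅓*22 = -22/3 ≈ -7.3333)
A(O, P) = P² + 5*O/4 (A(O, P) = P² + (O*(¼) + O*1) = P² + (O/4 + O) = P² + 5*O/4)
(-3*H)*A(-2, 0) = (-3*(-22/3))*(0² + (5/4)*(-2)) = 22*(0 - 5/2) = 22*(-5/2) = -55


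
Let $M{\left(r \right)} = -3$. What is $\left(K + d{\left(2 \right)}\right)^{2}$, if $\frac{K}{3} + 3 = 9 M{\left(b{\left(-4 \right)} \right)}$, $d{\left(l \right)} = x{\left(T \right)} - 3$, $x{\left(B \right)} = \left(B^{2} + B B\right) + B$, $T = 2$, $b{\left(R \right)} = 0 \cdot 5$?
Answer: $6889$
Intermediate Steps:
$b{\left(R \right)} = 0$
$x{\left(B \right)} = B + 2 B^{2}$ ($x{\left(B \right)} = \left(B^{2} + B^{2}\right) + B = 2 B^{2} + B = B + 2 B^{2}$)
$d{\left(l \right)} = 7$ ($d{\left(l \right)} = 2 \left(1 + 2 \cdot 2\right) - 3 = 2 \left(1 + 4\right) - 3 = 2 \cdot 5 - 3 = 10 - 3 = 7$)
$K = -90$ ($K = -9 + 3 \cdot 9 \left(-3\right) = -9 + 3 \left(-27\right) = -9 - 81 = -90$)
$\left(K + d{\left(2 \right)}\right)^{2} = \left(-90 + 7\right)^{2} = \left(-83\right)^{2} = 6889$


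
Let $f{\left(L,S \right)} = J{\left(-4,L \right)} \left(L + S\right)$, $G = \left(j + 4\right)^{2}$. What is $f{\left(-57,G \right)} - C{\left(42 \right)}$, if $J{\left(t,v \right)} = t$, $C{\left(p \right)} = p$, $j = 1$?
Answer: $86$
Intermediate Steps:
$G = 25$ ($G = \left(1 + 4\right)^{2} = 5^{2} = 25$)
$f{\left(L,S \right)} = - 4 L - 4 S$ ($f{\left(L,S \right)} = - 4 \left(L + S\right) = - 4 L - 4 S$)
$f{\left(-57,G \right)} - C{\left(42 \right)} = \left(\left(-4\right) \left(-57\right) - 100\right) - 42 = \left(228 - 100\right) - 42 = 128 - 42 = 86$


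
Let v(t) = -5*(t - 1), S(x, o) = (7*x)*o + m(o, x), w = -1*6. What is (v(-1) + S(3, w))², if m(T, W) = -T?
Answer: 12100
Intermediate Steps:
w = -6
S(x, o) = -o + 7*o*x (S(x, o) = (7*x)*o - o = 7*o*x - o = -o + 7*o*x)
v(t) = 5 - 5*t (v(t) = -5*(-1 + t) = 5 - 5*t)
(v(-1) + S(3, w))² = ((5 - 5*(-1)) - 6*(-1 + 7*3))² = ((5 + 5) - 6*(-1 + 21))² = (10 - 6*20)² = (10 - 120)² = (-110)² = 12100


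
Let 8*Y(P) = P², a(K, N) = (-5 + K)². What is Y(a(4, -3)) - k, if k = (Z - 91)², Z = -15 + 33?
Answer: -42631/8 ≈ -5328.9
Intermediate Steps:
Z = 18
k = 5329 (k = (18 - 91)² = (-73)² = 5329)
Y(P) = P²/8
Y(a(4, -3)) - k = ((-5 + 4)²)²/8 - 1*5329 = ((-1)²)²/8 - 5329 = (⅛)*1² - 5329 = (⅛)*1 - 5329 = ⅛ - 5329 = -42631/8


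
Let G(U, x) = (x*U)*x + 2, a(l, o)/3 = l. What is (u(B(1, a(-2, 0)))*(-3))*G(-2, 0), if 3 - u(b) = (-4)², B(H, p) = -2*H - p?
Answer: 78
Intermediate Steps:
a(l, o) = 3*l
B(H, p) = -p - 2*H
G(U, x) = 2 + U*x² (G(U, x) = (U*x)*x + 2 = U*x² + 2 = 2 + U*x²)
u(b) = -13 (u(b) = 3 - 1*(-4)² = 3 - 1*16 = 3 - 16 = -13)
(u(B(1, a(-2, 0)))*(-3))*G(-2, 0) = (-13*(-3))*(2 - 2*0²) = 39*(2 - 2*0) = 39*(2 + 0) = 39*2 = 78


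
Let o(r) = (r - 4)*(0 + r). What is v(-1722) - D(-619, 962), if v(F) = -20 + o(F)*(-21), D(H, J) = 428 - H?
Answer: -62416679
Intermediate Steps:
o(r) = r*(-4 + r) (o(r) = (-4 + r)*r = r*(-4 + r))
v(F) = -20 - 21*F*(-4 + F) (v(F) = -20 + (F*(-4 + F))*(-21) = -20 - 21*F*(-4 + F))
v(-1722) - D(-619, 962) = (-20 - 21*(-1722)*(-4 - 1722)) - (428 - 1*(-619)) = (-20 - 21*(-1722)*(-1726)) - (428 + 619) = (-20 - 62415612) - 1*1047 = -62415632 - 1047 = -62416679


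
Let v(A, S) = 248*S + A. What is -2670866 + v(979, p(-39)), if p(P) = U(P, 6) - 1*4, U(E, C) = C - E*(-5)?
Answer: -2717751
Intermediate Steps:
U(E, C) = C + 5*E (U(E, C) = C - (-5)*E = C + 5*E)
p(P) = 2 + 5*P (p(P) = (6 + 5*P) - 1*4 = (6 + 5*P) - 4 = 2 + 5*P)
v(A, S) = A + 248*S
-2670866 + v(979, p(-39)) = -2670866 + (979 + 248*(2 + 5*(-39))) = -2670866 + (979 + 248*(2 - 195)) = -2670866 + (979 + 248*(-193)) = -2670866 + (979 - 47864) = -2670866 - 46885 = -2717751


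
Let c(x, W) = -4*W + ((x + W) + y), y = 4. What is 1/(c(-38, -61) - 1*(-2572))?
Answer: 1/2721 ≈ 0.00036751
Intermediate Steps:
c(x, W) = 4 + x - 3*W (c(x, W) = -4*W + ((x + W) + 4) = -4*W + ((W + x) + 4) = -4*W + (4 + W + x) = 4 + x - 3*W)
1/(c(-38, -61) - 1*(-2572)) = 1/((4 - 38 - 3*(-61)) - 1*(-2572)) = 1/((4 - 38 + 183) + 2572) = 1/(149 + 2572) = 1/2721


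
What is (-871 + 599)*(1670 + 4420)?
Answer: -1656480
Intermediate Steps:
(-871 + 599)*(1670 + 4420) = -272*6090 = -1656480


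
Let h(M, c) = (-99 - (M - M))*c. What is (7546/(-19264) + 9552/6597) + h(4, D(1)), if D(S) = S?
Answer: -296360653/3025824 ≈ -97.944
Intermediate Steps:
h(M, c) = -99*c (h(M, c) = (-99 - 1*0)*c = (-99 + 0)*c = -99*c)
(7546/(-19264) + 9552/6597) + h(4, D(1)) = (7546/(-19264) + 9552/6597) - 99*1 = (7546*(-1/19264) + 9552*(1/6597)) - 99 = (-539/1376 + 3184/2199) - 99 = 3195923/3025824 - 99 = -296360653/3025824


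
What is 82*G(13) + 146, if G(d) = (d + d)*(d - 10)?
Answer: 6542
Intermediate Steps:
G(d) = 2*d*(-10 + d) (G(d) = (2*d)*(-10 + d) = 2*d*(-10 + d))
82*G(13) + 146 = 82*(2*13*(-10 + 13)) + 146 = 82*(2*13*3) + 146 = 82*78 + 146 = 6396 + 146 = 6542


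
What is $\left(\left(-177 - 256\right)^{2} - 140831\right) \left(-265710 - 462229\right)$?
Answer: $-33964177862$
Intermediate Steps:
$\left(\left(-177 - 256\right)^{2} - 140831\right) \left(-265710 - 462229\right) = \left(\left(-433\right)^{2} - 140831\right) \left(-727939\right) = \left(187489 - 140831\right) \left(-727939\right) = 46658 \left(-727939\right) = -33964177862$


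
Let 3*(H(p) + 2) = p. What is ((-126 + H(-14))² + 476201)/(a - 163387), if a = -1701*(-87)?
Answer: -4444213/138600 ≈ -32.065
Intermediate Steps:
H(p) = -2 + p/3
a = 147987
((-126 + H(-14))² + 476201)/(a - 163387) = ((-126 + (-2 + (⅓)*(-14)))² + 476201)/(147987 - 163387) = ((-126 + (-2 - 14/3))² + 476201)/(-15400) = ((-126 - 20/3)² + 476201)*(-1/15400) = ((-398/3)² + 476201)*(-1/15400) = (158404/9 + 476201)*(-1/15400) = (4444213/9)*(-1/15400) = -4444213/138600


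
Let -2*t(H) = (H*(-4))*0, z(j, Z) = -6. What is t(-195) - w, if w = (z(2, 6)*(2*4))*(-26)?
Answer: -1248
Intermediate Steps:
w = 1248 (w = -12*4*(-26) = -6*8*(-26) = -48*(-26) = 1248)
t(H) = 0 (t(H) = -H*(-4)*0/2 = -(-4*H)*0/2 = -1/2*0 = 0)
t(-195) - w = 0 - 1*1248 = 0 - 1248 = -1248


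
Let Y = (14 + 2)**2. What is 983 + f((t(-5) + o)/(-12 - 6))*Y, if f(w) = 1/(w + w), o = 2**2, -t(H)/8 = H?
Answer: 10237/11 ≈ 930.64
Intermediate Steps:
t(H) = -8*H
o = 4
Y = 256 (Y = 16**2 = 256)
f(w) = 1/(2*w)
983 + f((t(-5) + o)/(-12 - 6))*Y = 983 + (1/(2*(((-8*(-5) + 4)/(-12 - 6)))))*256 = 983 + (1/(2*(((40 + 4)/(-18)))))*256 = 983 + (1/(2*((44*(-1/18)))))*256 = 983 + (1/(2*(-22/9)))*256 = 983 + ((1/2)*(-9/22))*256 = 983 - 9/44*256 = 983 - 576/11 = 10237/11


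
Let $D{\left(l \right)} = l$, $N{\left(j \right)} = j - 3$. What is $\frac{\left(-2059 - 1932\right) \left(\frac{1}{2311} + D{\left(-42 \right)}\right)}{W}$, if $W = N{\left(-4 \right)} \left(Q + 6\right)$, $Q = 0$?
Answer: $- \frac{387370451}{97062} \approx -3991.0$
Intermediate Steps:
$N{\left(j \right)} = -3 + j$ ($N{\left(j \right)} = j - 3 = -3 + j$)
$W = -42$ ($W = \left(-3 - 4\right) \left(0 + 6\right) = \left(-7\right) 6 = -42$)
$\frac{\left(-2059 - 1932\right) \left(\frac{1}{2311} + D{\left(-42 \right)}\right)}{W} = \frac{\left(-2059 - 1932\right) \left(\frac{1}{2311} - 42\right)}{-42} = \left(-2059 - 1932\right) \left(\frac{1}{2311} - 42\right) \left(- \frac{1}{42}\right) = \left(-2059 - 1932\right) \left(- \frac{97061}{2311}\right) \left(- \frac{1}{42}\right) = \left(-3991\right) \left(- \frac{97061}{2311}\right) \left(- \frac{1}{42}\right) = \frac{387370451}{2311} \left(- \frac{1}{42}\right) = - \frac{387370451}{97062}$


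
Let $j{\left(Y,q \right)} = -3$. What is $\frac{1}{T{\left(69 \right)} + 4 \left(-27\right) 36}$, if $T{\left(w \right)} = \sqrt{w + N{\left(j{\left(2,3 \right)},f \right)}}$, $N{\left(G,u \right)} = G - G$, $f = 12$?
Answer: $- \frac{1296}{5038825} - \frac{\sqrt{69}}{15116475} \approx -0.00025775$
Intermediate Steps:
$N{\left(G,u \right)} = 0$
$T{\left(w \right)} = \sqrt{w}$ ($T{\left(w \right)} = \sqrt{w + 0} = \sqrt{w}$)
$\frac{1}{T{\left(69 \right)} + 4 \left(-27\right) 36} = \frac{1}{\sqrt{69} + 4 \left(-27\right) 36} = \frac{1}{\sqrt{69} - 3888} = \frac{1}{-3888 + \sqrt{69}}$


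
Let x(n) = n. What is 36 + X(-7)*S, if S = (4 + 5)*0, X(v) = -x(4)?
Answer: 36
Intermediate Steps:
X(v) = -4 (X(v) = -1*4 = -4)
S = 0 (S = 9*0 = 0)
36 + X(-7)*S = 36 - 4*0 = 36 + 0 = 36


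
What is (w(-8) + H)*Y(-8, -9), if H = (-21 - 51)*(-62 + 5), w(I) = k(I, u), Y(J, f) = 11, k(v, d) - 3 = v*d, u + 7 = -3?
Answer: 46057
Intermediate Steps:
u = -10 (u = -7 - 3 = -10)
k(v, d) = 3 + d*v (k(v, d) = 3 + v*d = 3 + d*v)
w(I) = 3 - 10*I
H = 4104 (H = -72*(-57) = 4104)
(w(-8) + H)*Y(-8, -9) = ((3 - 10*(-8)) + 4104)*11 = ((3 + 80) + 4104)*11 = (83 + 4104)*11 = 4187*11 = 46057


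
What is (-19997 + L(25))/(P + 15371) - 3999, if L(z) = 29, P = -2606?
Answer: -17022401/4255 ≈ -4000.6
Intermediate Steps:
(-19997 + L(25))/(P + 15371) - 3999 = (-19997 + 29)/(-2606 + 15371) - 3999 = -19968/12765 - 3999 = -19968*1/12765 - 3999 = -6656/4255 - 3999 = -17022401/4255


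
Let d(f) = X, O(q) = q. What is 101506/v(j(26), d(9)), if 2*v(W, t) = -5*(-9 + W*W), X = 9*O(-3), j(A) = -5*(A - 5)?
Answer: -50753/13770 ≈ -3.6858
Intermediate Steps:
j(A) = 25 - 5*A (j(A) = -5*(-5 + A) = 25 - 5*A)
X = -27 (X = 9*(-3) = -27)
d(f) = -27
v(W, t) = 45/2 - 5*W²/2 (v(W, t) = (-5*(-9 + W*W))/2 = (-5*(-9 + W²))/2 = (45 - 5*W²)/2 = 45/2 - 5*W²/2)
101506/v(j(26), d(9)) = 101506/(45/2 - 5*(25 - 5*26)²/2) = 101506/(45/2 - 5*(25 - 130)²/2) = 101506/(45/2 - 5/2*(-105)²) = 101506/(45/2 - 5/2*11025) = 101506/(45/2 - 55125/2) = 101506/(-27540) = 101506*(-1/27540) = -50753/13770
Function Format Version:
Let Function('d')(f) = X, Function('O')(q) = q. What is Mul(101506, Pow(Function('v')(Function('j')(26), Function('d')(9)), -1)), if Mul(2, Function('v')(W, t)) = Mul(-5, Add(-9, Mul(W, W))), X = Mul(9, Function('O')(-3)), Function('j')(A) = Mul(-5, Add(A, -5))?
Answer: Rational(-50753, 13770) ≈ -3.6858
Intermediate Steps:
Function('j')(A) = Add(25, Mul(-5, A)) (Function('j')(A) = Mul(-5, Add(-5, A)) = Add(25, Mul(-5, A)))
X = -27 (X = Mul(9, -3) = -27)
Function('d')(f) = -27
Function('v')(W, t) = Add(Rational(45, 2), Mul(Rational(-5, 2), Pow(W, 2))) (Function('v')(W, t) = Mul(Rational(1, 2), Mul(-5, Add(-9, Mul(W, W)))) = Mul(Rational(1, 2), Mul(-5, Add(-9, Pow(W, 2)))) = Mul(Rational(1, 2), Add(45, Mul(-5, Pow(W, 2)))) = Add(Rational(45, 2), Mul(Rational(-5, 2), Pow(W, 2))))
Mul(101506, Pow(Function('v')(Function('j')(26), Function('d')(9)), -1)) = Mul(101506, Pow(Add(Rational(45, 2), Mul(Rational(-5, 2), Pow(Add(25, Mul(-5, 26)), 2))), -1)) = Mul(101506, Pow(Add(Rational(45, 2), Mul(Rational(-5, 2), Pow(Add(25, -130), 2))), -1)) = Mul(101506, Pow(Add(Rational(45, 2), Mul(Rational(-5, 2), Pow(-105, 2))), -1)) = Mul(101506, Pow(Add(Rational(45, 2), Mul(Rational(-5, 2), 11025)), -1)) = Mul(101506, Pow(Add(Rational(45, 2), Rational(-55125, 2)), -1)) = Mul(101506, Pow(-27540, -1)) = Mul(101506, Rational(-1, 27540)) = Rational(-50753, 13770)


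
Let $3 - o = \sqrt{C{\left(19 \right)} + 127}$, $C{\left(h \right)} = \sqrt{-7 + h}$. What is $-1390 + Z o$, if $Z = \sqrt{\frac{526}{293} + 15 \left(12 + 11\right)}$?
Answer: $-1390 + \frac{\sqrt{29772023} \left(3 - \sqrt{127 + 2 \sqrt{3}}\right)}{293} \approx -1546.8$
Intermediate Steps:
$o = 3 - \sqrt{127 + 2 \sqrt{3}}$ ($o = 3 - \sqrt{\sqrt{-7 + 19} + 127} = 3 - \sqrt{\sqrt{12} + 127} = 3 - \sqrt{2 \sqrt{3} + 127} = 3 - \sqrt{127 + 2 \sqrt{3}} \approx -8.4221$)
$Z = \frac{\sqrt{29772023}}{293}$ ($Z = \sqrt{526 \cdot \frac{1}{293} + 15 \cdot 23} = \sqrt{\frac{526}{293} + 345} = \sqrt{\frac{101611}{293}} = \frac{\sqrt{29772023}}{293} \approx 18.622$)
$-1390 + Z o = -1390 + \frac{\sqrt{29772023}}{293} \left(3 - \sqrt{127 + 2 \sqrt{3}}\right) = -1390 + \frac{\sqrt{29772023} \left(3 - \sqrt{127 + 2 \sqrt{3}}\right)}{293}$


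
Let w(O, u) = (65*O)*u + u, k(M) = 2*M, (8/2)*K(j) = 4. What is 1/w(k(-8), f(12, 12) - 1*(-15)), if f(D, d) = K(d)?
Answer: -1/16624 ≈ -6.0154e-5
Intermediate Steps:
K(j) = 1 (K(j) = (¼)*4 = 1)
f(D, d) = 1
w(O, u) = u + 65*O*u (w(O, u) = 65*O*u + u = u + 65*O*u)
1/w(k(-8), f(12, 12) - 1*(-15)) = 1/((1 - 1*(-15))*(1 + 65*(2*(-8)))) = 1/((1 + 15)*(1 + 65*(-16))) = 1/(16*(1 - 1040)) = 1/(16*(-1039)) = 1/(-16624) = -1/16624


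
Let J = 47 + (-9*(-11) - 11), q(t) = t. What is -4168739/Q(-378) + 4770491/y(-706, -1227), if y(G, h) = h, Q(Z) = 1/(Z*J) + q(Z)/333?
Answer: 9647538793318003/2629825419 ≈ 3.6685e+6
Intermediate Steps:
J = 135 (J = 47 + (99 - 11) = 47 + 88 = 135)
Q(Z) = 1/(135*Z) + Z/333 (Q(Z) = 1/(Z*135) + Z/333 = (1/135)/Z + Z*(1/333) = 1/(135*Z) + Z/333)
-4168739/Q(-378) + 4770491/y(-706, -1227) = -4168739/((1/135)/(-378) + (1/333)*(-378)) + 4770491/(-1227) = -4168739/((1/135)*(-1/378) - 42/37) + 4770491*(-1/1227) = -4168739/(-1/51030 - 42/37) - 4770491/1227 = -4168739/(-2143297/1888110) - 4770491/1227 = -4168739*(-1888110/2143297) - 4770491/1227 = 7871037793290/2143297 - 4770491/1227 = 9647538793318003/2629825419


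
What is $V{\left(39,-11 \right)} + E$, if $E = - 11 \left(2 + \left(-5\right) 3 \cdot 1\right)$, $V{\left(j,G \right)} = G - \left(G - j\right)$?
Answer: $182$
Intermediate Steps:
$V{\left(j,G \right)} = j$ ($V{\left(j,G \right)} = G - \left(G - j\right) = j$)
$E = 143$ ($E = - 11 \left(2 - 15\right) = \left(-11\right) \left(-13\right) = 143$)
$V{\left(39,-11 \right)} + E = 39 + 143 = 182$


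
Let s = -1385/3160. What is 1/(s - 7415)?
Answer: -632/4686557 ≈ -0.00013485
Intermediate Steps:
s = -277/632 (s = -1385*1/3160 = -277/632 ≈ -0.43829)
1/(s - 7415) = 1/(-277/632 - 7415) = 1/(-4686557/632) = -632/4686557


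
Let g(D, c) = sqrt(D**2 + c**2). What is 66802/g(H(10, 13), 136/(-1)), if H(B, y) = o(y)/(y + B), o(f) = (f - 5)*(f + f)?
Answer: 768223*sqrt(153557)/614228 ≈ 490.11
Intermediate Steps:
o(f) = 2*f*(-5 + f) (o(f) = (-5 + f)*(2*f) = 2*f*(-5 + f))
H(B, y) = 2*y*(-5 + y)/(B + y) (H(B, y) = (2*y*(-5 + y))/(y + B) = (2*y*(-5 + y))/(B + y) = 2*y*(-5 + y)/(B + y))
66802/g(H(10, 13), 136/(-1)) = 66802/(sqrt((2*13*(-5 + 13)/(10 + 13))**2 + (136/(-1))**2)) = 66802/(sqrt((2*13*8/23)**2 + (136*(-1))**2)) = 66802/(sqrt((2*13*(1/23)*8)**2 + (-136)**2)) = 66802/(sqrt((208/23)**2 + 18496)) = 66802/(sqrt(43264/529 + 18496)) = 66802/(sqrt(9827648/529)) = 66802/((8*sqrt(153557)/23)) = 66802*(23*sqrt(153557)/1228456) = 768223*sqrt(153557)/614228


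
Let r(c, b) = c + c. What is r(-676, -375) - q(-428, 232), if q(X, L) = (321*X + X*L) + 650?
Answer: 234682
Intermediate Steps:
r(c, b) = 2*c
q(X, L) = 650 + 321*X + L*X (q(X, L) = (321*X + L*X) + 650 = 650 + 321*X + L*X)
r(-676, -375) - q(-428, 232) = 2*(-676) - (650 + 321*(-428) + 232*(-428)) = -1352 - (650 - 137388 - 99296) = -1352 - 1*(-236034) = -1352 + 236034 = 234682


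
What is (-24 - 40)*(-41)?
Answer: 2624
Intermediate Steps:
(-24 - 40)*(-41) = -64*(-41) = 2624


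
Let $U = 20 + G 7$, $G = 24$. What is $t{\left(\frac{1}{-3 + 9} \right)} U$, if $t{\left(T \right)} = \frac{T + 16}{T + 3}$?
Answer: $\frac{18236}{19} \approx 959.79$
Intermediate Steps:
$t{\left(T \right)} = \frac{16 + T}{3 + T}$
$U = 188$ ($U = 20 + 24 \cdot 7 = 20 + 168 = 188$)
$t{\left(\frac{1}{-3 + 9} \right)} U = \frac{16 + \frac{1}{-3 + 9}}{3 + \frac{1}{-3 + 9}} \cdot 188 = \frac{16 + \frac{1}{6}}{3 + \frac{1}{6}} \cdot 188 = \frac{1}{\frac{19}{6}} \cdot \frac{97}{6} \cdot 188 = \frac{6}{19} \cdot \frac{97}{6} \cdot 188 = \frac{97}{19} \cdot 188 = \frac{18236}{19}$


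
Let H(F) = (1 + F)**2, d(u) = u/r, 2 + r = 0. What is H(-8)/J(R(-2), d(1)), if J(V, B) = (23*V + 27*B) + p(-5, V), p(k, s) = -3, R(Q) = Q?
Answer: -98/125 ≈ -0.78400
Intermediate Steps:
r = -2 (r = -2 + 0 = -2)
d(u) = -u/2 (d(u) = u/(-2) = u*(-1/2) = -u/2)
J(V, B) = -3 + 23*V + 27*B (J(V, B) = (23*V + 27*B) - 3 = -3 + 23*V + 27*B)
H(-8)/J(R(-2), d(1)) = (1 - 8)**2/(-3 + 23*(-2) + 27*(-1/2*1)) = (-7)**2/(-3 - 46 + 27*(-1/2)) = 49/(-3 - 46 - 27/2) = 49/(-125/2) = 49*(-2/125) = -98/125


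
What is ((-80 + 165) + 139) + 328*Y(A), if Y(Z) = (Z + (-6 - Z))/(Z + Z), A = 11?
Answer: 1480/11 ≈ 134.55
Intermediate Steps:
Y(Z) = -3/Z (Y(Z) = -6*1/(2*Z) = -3/Z)
((-80 + 165) + 139) + 328*Y(A) = ((-80 + 165) + 139) + 328*(-3/11) = (85 + 139) + 328*(-3*1/11) = 224 + 328*(-3/11) = 224 - 984/11 = 1480/11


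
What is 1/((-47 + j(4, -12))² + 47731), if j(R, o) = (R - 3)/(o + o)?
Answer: 576/28767697 ≈ 2.0022e-5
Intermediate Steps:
j(R, o) = (-3 + R)/(2*o) (j(R, o) = (-3 + R)/((2*o)) = (-3 + R)*(1/(2*o)) = (-3 + R)/(2*o))
1/((-47 + j(4, -12))² + 47731) = 1/((-47 + (½)*(-3 + 4)/(-12))² + 47731) = 1/((-47 + (½)*(-1/12)*1)² + 47731) = 1/((-47 - 1/24)² + 47731) = 1/((-1129/24)² + 47731) = 1/(1274641/576 + 47731) = 1/(28767697/576) = 576/28767697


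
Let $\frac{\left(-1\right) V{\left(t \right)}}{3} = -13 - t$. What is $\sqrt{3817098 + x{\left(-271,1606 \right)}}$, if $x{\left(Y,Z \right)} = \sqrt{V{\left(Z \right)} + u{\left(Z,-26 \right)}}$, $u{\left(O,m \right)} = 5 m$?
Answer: $\sqrt{3817098 + \sqrt{4727}} \approx 1953.8$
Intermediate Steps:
$V{\left(t \right)} = 39 + 3 t$ ($V{\left(t \right)} = - 3 \left(-13 - t\right) = 39 + 3 t$)
$x{\left(Y,Z \right)} = \sqrt{-91 + 3 Z}$ ($x{\left(Y,Z \right)} = \sqrt{\left(39 + 3 Z\right) + 5 \left(-26\right)} = \sqrt{\left(39 + 3 Z\right) - 130} = \sqrt{-91 + 3 Z}$)
$\sqrt{3817098 + x{\left(-271,1606 \right)}} = \sqrt{3817098 + \sqrt{-91 + 3 \cdot 1606}} = \sqrt{3817098 + \sqrt{-91 + 4818}} = \sqrt{3817098 + \sqrt{4727}}$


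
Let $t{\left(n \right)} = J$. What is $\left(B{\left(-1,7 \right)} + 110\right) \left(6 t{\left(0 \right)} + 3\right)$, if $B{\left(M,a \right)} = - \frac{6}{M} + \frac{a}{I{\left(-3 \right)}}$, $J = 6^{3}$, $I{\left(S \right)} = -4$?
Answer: $\frac{593643}{4} \approx 1.4841 \cdot 10^{5}$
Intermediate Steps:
$J = 216$
$t{\left(n \right)} = 216$
$B{\left(M,a \right)} = - \frac{6}{M} - \frac{a}{4}$ ($B{\left(M,a \right)} = - \frac{6}{M} + \frac{a}{-4} = - \frac{6}{M} + a \left(- \frac{1}{4}\right) = - \frac{6}{M} - \frac{a}{4}$)
$\left(B{\left(-1,7 \right)} + 110\right) \left(6 t{\left(0 \right)} + 3\right) = \left(\left(- \frac{6}{-1} - \frac{7}{4}\right) + 110\right) \left(6 \cdot 216 + 3\right) = \left(\left(\left(-6\right) \left(-1\right) - \frac{7}{4}\right) + 110\right) \left(1296 + 3\right) = \left(\left(6 - \frac{7}{4}\right) + 110\right) 1299 = \left(\frac{17}{4} + 110\right) 1299 = \frac{457}{4} \cdot 1299 = \frac{593643}{4}$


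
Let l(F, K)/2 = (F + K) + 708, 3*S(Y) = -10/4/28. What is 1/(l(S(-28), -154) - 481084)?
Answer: -84/40317989 ≈ -2.0834e-6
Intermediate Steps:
S(Y) = -5/168 (S(Y) = (-10/4/28)/3 = (-10*¼*(1/28))/3 = (-5/2*1/28)/3 = (⅓)*(-5/56) = -5/168)
l(F, K) = 1416 + 2*F + 2*K (l(F, K) = 2*((F + K) + 708) = 2*(708 + F + K) = 1416 + 2*F + 2*K)
1/(l(S(-28), -154) - 481084) = 1/((1416 + 2*(-5/168) + 2*(-154)) - 481084) = 1/((1416 - 5/84 - 308) - 481084) = 1/(93067/84 - 481084) = 1/(-40317989/84) = -84/40317989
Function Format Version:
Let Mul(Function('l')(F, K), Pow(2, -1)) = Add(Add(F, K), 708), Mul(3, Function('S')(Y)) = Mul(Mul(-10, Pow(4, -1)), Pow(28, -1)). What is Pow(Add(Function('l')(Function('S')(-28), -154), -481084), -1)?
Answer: Rational(-84, 40317989) ≈ -2.0834e-6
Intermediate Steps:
Function('S')(Y) = Rational(-5, 168) (Function('S')(Y) = Mul(Rational(1, 3), Mul(Mul(-10, Pow(4, -1)), Pow(28, -1))) = Mul(Rational(1, 3), Mul(Mul(-10, Rational(1, 4)), Rational(1, 28))) = Mul(Rational(1, 3), Mul(Rational(-5, 2), Rational(1, 28))) = Mul(Rational(1, 3), Rational(-5, 56)) = Rational(-5, 168))
Function('l')(F, K) = Add(1416, Mul(2, F), Mul(2, K)) (Function('l')(F, K) = Mul(2, Add(Add(F, K), 708)) = Mul(2, Add(708, F, K)) = Add(1416, Mul(2, F), Mul(2, K)))
Pow(Add(Function('l')(Function('S')(-28), -154), -481084), -1) = Pow(Add(Add(1416, Mul(2, Rational(-5, 168)), Mul(2, -154)), -481084), -1) = Pow(Add(Add(1416, Rational(-5, 84), -308), -481084), -1) = Pow(Add(Rational(93067, 84), -481084), -1) = Pow(Rational(-40317989, 84), -1) = Rational(-84, 40317989)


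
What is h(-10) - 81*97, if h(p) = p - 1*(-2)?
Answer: -7865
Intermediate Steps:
h(p) = 2 + p (h(p) = p + 2 = 2 + p)
h(-10) - 81*97 = (2 - 10) - 81*97 = -8 - 7857 = -7865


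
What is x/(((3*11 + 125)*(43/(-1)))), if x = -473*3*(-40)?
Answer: -660/79 ≈ -8.3544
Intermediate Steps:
x = 56760 (x = -43*33*(-40) = -1419*(-40) = 56760)
x/(((3*11 + 125)*(43/(-1)))) = 56760/(((3*11 + 125)*(43/(-1)))) = 56760/(((33 + 125)*(43*(-1)))) = 56760/((158*(-43))) = 56760/(-6794) = 56760*(-1/6794) = -660/79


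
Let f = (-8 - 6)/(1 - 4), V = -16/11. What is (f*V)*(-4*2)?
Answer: 1792/33 ≈ 54.303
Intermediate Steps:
V = -16/11 (V = -16*1/11 = -16/11 ≈ -1.4545)
f = 14/3 (f = -14/(-3) = -14*(-1/3) = 14/3 ≈ 4.6667)
(f*V)*(-4*2) = ((14/3)*(-16/11))*(-4*2) = -224/33*(-8) = 1792/33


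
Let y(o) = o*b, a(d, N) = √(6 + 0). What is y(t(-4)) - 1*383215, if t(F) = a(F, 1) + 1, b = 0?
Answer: -383215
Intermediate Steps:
a(d, N) = √6
t(F) = 1 + √6 (t(F) = √6 + 1 = 1 + √6)
y(o) = 0 (y(o) = o*0 = 0)
y(t(-4)) - 1*383215 = 0 - 1*383215 = 0 - 383215 = -383215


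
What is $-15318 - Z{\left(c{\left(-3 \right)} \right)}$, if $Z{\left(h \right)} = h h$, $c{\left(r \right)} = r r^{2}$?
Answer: $-16047$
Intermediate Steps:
$c{\left(r \right)} = r^{3}$
$Z{\left(h \right)} = h^{2}$
$-15318 - Z{\left(c{\left(-3 \right)} \right)} = -15318 - \left(\left(-3\right)^{3}\right)^{2} = -15318 - \left(-27\right)^{2} = -15318 - 729 = -16047$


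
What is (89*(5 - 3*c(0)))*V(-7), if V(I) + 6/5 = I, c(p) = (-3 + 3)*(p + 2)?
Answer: -3649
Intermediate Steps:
c(p) = 0 (c(p) = 0*(2 + p) = 0)
V(I) = -6/5 + I
(89*(5 - 3*c(0)))*V(-7) = (89*(5 - 3*0))*(-6/5 - 7) = (89*(5 + 0))*(-41/5) = (89*5)*(-41/5) = 445*(-41/5) = -3649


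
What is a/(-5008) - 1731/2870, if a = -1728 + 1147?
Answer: -3500689/7186480 ≈ -0.48712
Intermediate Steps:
a = -581
a/(-5008) - 1731/2870 = -581/(-5008) - 1731/2870 = -581*(-1/5008) - 1731*1/2870 = 581/5008 - 1731/2870 = -3500689/7186480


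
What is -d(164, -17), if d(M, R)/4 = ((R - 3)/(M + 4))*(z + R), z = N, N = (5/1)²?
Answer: 80/21 ≈ 3.8095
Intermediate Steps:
N = 25 (N = (5*1)² = 5² = 25)
z = 25
d(M, R) = 4*(-3 + R)*(25 + R)/(4 + M) (d(M, R) = 4*(((R - 3)/(M + 4))*(25 + R)) = 4*(((-3 + R)/(4 + M))*(25 + R)) = 4*((-3 + R)*(25 + R)/(4 + M)) = 4*(-3 + R)*(25 + R)/(4 + M))
-d(164, -17) = -4*(-75 + (-17)² + 22*(-17))/(4 + 164) = -4*(-75 + 289 - 374)/168 = -4*(-160)/168 = -1*(-80/21) = 80/21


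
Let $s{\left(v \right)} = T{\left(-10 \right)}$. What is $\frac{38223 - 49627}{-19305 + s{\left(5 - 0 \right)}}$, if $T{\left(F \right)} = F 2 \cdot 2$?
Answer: $\frac{11404}{19345} \approx 0.58951$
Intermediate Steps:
$T{\left(F \right)} = 4 F$ ($T{\left(F \right)} = 2 F 2 = 4 F$)
$s{\left(v \right)} = -40$ ($s{\left(v \right)} = 4 \left(-10\right) = -40$)
$\frac{38223 - 49627}{-19305 + s{\left(5 - 0 \right)}} = \frac{38223 - 49627}{-19305 - 40} = - \frac{11404}{-19345} = \left(-11404\right) \left(- \frac{1}{19345}\right) = \frac{11404}{19345}$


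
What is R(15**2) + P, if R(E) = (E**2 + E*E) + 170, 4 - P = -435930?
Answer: 537354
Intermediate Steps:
P = 435934 (P = 4 - 1*(-435930) = 4 + 435930 = 435934)
R(E) = 170 + 2*E**2 (R(E) = (E**2 + E**2) + 170 = 2*E**2 + 170 = 170 + 2*E**2)
R(15**2) + P = (170 + 2*(15**2)**2) + 435934 = (170 + 2*225**2) + 435934 = (170 + 2*50625) + 435934 = (170 + 101250) + 435934 = 101420 + 435934 = 537354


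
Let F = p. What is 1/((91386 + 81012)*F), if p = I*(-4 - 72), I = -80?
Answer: 1/1048179840 ≈ 9.5404e-10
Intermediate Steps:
p = 6080 (p = -80*(-4 - 72) = -80*(-76) = 6080)
F = 6080
1/((91386 + 81012)*F) = 1/((91386 + 81012)*6080) = (1/6080)/172398 = (1/172398)*(1/6080) = 1/1048179840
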